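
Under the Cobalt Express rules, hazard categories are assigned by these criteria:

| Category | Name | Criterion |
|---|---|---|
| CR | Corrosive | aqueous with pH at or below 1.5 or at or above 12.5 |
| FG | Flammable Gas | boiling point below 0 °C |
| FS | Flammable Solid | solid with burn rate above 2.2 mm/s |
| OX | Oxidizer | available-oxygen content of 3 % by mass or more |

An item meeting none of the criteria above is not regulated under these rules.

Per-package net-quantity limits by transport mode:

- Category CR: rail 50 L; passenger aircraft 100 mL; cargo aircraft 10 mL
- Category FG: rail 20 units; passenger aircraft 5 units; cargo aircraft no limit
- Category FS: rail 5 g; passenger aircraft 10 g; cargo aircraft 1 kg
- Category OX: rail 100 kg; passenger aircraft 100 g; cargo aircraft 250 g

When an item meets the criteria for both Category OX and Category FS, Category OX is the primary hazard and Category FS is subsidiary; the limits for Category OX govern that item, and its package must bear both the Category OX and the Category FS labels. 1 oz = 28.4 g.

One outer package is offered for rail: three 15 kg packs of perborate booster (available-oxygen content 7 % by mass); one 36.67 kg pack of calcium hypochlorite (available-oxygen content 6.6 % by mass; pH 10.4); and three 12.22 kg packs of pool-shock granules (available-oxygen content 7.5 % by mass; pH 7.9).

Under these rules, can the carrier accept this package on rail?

With available-oxygen content 7 % by mass (≥ 3 % by mass), the perborate booster falls in Category OX.
With available-oxygen content 6.6 % by mass (≥ 3 % by mass), the calcium hypochlorite falls in Category OX.
With available-oxygen content 7.5 % by mass (≥ 3 % by mass), the pool-shock granules fall in Category OX.
Total Category OX: (three 15 kg packs = 45 kg) + 36.67 kg + (three 12.22 kg packs = 36.66 kg) = 118.33 kg.
118.33 kg exceeds the rail limit of 100 kg for Category OX.

No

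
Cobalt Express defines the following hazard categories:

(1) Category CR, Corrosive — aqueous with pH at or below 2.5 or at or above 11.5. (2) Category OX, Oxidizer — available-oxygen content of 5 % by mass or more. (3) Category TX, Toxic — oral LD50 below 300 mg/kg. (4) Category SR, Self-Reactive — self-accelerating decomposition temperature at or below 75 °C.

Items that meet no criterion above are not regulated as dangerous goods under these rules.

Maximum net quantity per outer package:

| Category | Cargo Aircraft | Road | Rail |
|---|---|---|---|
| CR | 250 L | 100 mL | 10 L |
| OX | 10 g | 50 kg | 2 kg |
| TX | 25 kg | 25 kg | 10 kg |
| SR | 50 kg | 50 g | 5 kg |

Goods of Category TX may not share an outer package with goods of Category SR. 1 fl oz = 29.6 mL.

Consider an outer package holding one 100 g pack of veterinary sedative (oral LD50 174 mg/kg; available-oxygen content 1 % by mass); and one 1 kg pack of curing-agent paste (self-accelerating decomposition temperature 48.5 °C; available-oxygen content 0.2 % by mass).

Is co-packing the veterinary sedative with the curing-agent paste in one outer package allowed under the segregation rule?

No

The veterinary sedative has oral LD50 174 mg/kg, which is < 300 mg/kg, so it is Category TX (Toxic).
Curing-agent paste: self-accelerating decomposition temperature 48.5 °C ≤ 75 °C → Category SR (Self-Reactive).
Category TX and Category SR may not share an outer package.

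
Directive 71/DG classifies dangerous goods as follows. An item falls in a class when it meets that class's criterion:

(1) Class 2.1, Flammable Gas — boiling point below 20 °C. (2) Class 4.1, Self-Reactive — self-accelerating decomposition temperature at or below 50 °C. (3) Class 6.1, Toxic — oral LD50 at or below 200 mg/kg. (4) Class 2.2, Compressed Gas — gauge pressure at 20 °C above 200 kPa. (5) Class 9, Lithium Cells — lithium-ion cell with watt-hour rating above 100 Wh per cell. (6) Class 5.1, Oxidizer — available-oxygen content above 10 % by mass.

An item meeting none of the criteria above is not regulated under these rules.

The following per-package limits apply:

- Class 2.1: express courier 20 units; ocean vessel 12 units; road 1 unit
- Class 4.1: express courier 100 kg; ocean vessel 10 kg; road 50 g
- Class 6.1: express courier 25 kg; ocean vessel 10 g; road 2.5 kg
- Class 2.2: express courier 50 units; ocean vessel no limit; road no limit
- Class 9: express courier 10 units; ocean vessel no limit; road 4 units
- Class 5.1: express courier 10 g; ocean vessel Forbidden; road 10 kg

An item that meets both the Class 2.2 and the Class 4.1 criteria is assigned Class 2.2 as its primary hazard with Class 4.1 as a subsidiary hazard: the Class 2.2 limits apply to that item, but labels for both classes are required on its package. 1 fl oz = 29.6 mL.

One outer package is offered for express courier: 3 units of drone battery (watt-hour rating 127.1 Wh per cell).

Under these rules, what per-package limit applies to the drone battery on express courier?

Drone battery: watt-hour rating 127.1 Wh per cell > 100 Wh per cell → Class 9 (Lithium Cells).
The express courier limit for Class 9 is 10 units.

10 units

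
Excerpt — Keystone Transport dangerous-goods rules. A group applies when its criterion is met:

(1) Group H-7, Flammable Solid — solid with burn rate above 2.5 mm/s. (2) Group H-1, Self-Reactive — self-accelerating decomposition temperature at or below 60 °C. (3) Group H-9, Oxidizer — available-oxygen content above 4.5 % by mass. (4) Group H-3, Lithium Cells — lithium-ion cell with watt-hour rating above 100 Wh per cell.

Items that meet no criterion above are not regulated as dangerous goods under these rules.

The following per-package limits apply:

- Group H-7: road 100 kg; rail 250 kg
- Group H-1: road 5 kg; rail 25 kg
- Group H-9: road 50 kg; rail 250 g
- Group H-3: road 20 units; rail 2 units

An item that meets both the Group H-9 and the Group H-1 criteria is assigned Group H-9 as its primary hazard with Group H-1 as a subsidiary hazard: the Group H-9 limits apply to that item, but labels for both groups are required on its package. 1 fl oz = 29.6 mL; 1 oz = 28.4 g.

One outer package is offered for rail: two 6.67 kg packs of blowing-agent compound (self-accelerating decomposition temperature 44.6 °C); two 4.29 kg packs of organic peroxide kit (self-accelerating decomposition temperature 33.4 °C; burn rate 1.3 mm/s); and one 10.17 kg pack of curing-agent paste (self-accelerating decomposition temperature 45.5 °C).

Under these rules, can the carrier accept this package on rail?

No

With self-accelerating decomposition temperature 44.6 °C (≤ 60 °C), the blowing-agent compound falls in Group H-1.
Organic peroxide kit: self-accelerating decomposition temperature 33.4 °C ≤ 60 °C → Group H-1 (Self-Reactive).
Self-accelerating decomposition temperature 45.5 °C meets the Group H-1 criterion (Self-Reactive), so the curing-agent paste is Group H-1.
Group H-1 net quantity: (two 6.67 kg packs = 13.34 kg) + (two 4.29 kg packs = 8.58 kg) + 10.17 kg = 32.09 kg.
32.09 kg exceeds the rail limit of 25 kg for Group H-1.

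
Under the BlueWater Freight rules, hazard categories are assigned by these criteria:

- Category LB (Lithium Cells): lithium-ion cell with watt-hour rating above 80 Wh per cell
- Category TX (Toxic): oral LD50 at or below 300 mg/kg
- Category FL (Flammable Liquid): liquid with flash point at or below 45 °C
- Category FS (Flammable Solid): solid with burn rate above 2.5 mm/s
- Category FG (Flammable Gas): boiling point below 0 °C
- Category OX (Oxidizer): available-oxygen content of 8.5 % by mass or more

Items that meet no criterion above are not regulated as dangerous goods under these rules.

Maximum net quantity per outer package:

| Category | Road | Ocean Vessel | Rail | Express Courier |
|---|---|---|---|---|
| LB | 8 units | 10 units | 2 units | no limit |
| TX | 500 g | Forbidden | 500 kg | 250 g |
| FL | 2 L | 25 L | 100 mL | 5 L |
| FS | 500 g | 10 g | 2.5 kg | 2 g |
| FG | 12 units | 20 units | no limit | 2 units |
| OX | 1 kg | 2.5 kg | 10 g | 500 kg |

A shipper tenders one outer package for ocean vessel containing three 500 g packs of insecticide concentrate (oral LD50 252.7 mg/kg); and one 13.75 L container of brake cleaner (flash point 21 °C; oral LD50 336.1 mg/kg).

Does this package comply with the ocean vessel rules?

Insecticide concentrate: oral LD50 252.7 mg/kg ≤ 300 mg/kg → Category TX (Toxic).
Brake cleaner: flash point 21 °C ≤ 45 °C → Category FL (Flammable Liquid).
Category FL quantity: 13.75 L.
That is within the Category FL ocean vessel limit of 25 L.
Category TX quantity: three 500 g packs = 1.5 kg.
Category TX is Forbidden by ocean vessel.

No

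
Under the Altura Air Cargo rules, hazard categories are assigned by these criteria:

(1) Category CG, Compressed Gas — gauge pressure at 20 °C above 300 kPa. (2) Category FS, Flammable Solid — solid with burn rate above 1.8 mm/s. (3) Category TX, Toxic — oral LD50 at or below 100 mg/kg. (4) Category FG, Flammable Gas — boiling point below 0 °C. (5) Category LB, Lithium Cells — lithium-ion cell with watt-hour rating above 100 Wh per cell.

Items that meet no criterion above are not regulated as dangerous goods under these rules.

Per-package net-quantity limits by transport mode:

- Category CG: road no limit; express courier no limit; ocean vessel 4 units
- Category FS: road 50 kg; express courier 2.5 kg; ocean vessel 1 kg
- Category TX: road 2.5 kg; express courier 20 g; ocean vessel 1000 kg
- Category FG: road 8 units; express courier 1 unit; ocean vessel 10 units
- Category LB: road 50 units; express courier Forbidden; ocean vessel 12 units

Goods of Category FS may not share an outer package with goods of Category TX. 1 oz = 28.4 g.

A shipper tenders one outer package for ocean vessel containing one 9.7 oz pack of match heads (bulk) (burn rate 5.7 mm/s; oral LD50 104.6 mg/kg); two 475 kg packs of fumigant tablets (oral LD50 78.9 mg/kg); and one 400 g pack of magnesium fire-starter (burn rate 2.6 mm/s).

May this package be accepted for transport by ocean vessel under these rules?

The match heads (bulk) have burn rate 5.7 mm/s, which is > 1.8 mm/s, so they are Category FS (Flammable Solid).
The fumigant tablets have oral LD50 78.9 mg/kg, which is ≤ 100 mg/kg, so they are Category TX (Toxic).
Burn rate 2.6 mm/s meets the Category FS criterion (Flammable Solid), so the magnesium fire-starter is Category FS.
Total Category FS: (one 9.7 oz pack = 275.48 g) + 400 g = 675.48 g.
675.48 g ≤ 1 kg (ocean vessel limit, Category FS) — within limit.
Category TX quantity: two 475 kg packs = 950 kg.
950 kg ≤ 1000 kg (ocean vessel limit, Category TX) — within limit.
Category FS and Category TX may not share an outer package.

No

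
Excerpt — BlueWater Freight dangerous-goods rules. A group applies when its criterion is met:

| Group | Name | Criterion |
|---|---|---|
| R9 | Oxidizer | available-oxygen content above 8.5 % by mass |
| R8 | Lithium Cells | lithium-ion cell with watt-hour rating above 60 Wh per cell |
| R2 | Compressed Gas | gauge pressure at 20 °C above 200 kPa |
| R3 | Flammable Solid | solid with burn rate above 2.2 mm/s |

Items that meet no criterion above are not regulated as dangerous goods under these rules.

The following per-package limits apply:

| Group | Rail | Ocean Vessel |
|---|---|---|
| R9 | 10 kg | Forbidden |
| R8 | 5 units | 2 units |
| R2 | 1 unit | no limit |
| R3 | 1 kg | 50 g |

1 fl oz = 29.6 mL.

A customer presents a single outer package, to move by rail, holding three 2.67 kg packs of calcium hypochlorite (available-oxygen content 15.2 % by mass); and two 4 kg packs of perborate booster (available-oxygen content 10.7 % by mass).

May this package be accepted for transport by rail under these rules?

With available-oxygen content 15.2 % by mass (> 8.5 % by mass), the calcium hypochlorite falls in Group R9.
Available-oxygen content 10.7 % by mass meets the Group R9 criterion (Oxidizer), so the perborate booster is Group R9.
Total Group R9: (three 2.67 kg packs = 8.01 kg) + (two 4 kg packs = 8 kg) = 16.01 kg.
16.01 kg exceeds the rail limit of 10 kg for Group R9.

No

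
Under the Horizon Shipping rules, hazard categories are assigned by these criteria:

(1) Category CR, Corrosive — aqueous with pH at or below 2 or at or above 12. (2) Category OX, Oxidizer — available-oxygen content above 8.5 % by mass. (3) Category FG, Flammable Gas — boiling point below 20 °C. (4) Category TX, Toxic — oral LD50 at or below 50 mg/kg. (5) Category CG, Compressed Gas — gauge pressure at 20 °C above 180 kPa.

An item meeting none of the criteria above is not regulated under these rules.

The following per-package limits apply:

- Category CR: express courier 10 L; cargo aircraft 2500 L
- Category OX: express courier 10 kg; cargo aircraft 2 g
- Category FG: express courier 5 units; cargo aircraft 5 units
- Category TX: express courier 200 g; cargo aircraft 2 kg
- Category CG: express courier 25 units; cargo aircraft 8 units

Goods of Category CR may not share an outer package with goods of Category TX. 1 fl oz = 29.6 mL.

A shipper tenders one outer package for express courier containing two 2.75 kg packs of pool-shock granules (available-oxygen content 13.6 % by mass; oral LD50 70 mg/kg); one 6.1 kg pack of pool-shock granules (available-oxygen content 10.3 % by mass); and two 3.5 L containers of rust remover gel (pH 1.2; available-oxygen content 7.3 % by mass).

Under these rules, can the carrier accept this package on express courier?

Pool-shock granules: available-oxygen content 13.6 % by mass > 8.5 % by mass → Category OX (Oxidizer).
With available-oxygen content 10.3 % by mass (> 8.5 % by mass), the pool-shock granules fall in Category OX.
Rust remover gel: pH 1.2 ≤ 2 → Category CR (Corrosive).
Total Category OX: (two 2.75 kg packs = 5.5 kg) + 6.1 kg = 11.6 kg.
11.6 kg exceeds the express courier limit of 10 kg for Category OX.
Category CR quantity: two 3.5 L containers = 7 L.
That is within the Category CR express courier limit of 10 L.
The segregation rule (Category CR with Category TX) does not apply to Category OX with Category CR.

No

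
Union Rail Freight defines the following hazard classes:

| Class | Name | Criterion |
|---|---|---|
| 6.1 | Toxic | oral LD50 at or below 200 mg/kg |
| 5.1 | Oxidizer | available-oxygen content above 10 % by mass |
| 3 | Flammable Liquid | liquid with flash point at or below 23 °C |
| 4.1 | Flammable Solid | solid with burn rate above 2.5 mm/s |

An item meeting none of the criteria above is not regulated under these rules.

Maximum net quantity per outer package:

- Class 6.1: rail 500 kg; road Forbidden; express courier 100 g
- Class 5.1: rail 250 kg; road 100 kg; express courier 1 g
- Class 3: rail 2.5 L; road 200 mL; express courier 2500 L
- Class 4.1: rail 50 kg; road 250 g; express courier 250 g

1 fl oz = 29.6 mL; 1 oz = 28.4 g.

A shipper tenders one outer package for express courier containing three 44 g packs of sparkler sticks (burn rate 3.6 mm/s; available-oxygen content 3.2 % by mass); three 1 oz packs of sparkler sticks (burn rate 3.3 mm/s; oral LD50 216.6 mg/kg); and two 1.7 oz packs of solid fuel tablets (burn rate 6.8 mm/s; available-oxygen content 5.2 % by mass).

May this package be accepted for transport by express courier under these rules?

No

Sparkler sticks: burn rate 3.6 mm/s > 2.5 mm/s → Class 4.1 (Flammable Solid).
The sparkler sticks have burn rate 3.3 mm/s, which is > 2.5 mm/s, so they are Class 4.1 (Flammable Solid).
The solid fuel tablets have burn rate 6.8 mm/s, which is > 2.5 mm/s, so they are Class 4.1 (Flammable Solid).
Class 4.1 net quantity: (three 44 g packs = 132 g) + (three 1 oz packs = 85.2 g) + (two 1.7 oz packs = 96.56 g) = 313.76 g.
313.76 g exceeds the express courier limit of 250 g for Class 4.1.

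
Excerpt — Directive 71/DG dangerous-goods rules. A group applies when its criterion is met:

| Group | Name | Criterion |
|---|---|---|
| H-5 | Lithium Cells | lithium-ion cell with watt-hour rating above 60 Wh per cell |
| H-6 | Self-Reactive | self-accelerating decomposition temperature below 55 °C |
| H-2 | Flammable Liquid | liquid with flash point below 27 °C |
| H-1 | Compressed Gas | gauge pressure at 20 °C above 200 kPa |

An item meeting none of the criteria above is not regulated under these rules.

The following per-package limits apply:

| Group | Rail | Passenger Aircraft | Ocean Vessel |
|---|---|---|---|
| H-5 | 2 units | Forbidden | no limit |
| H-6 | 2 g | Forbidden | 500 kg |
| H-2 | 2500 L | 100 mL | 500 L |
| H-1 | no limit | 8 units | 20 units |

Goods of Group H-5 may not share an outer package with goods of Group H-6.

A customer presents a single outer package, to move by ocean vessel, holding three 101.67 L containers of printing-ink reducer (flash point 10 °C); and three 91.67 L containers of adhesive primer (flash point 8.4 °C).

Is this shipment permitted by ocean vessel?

No

The printing-ink reducer has flash point 10 °C, which is < 27 °C, so it is Group H-2 (Flammable Liquid).
Flash point 8.4 °C meets the Group H-2 criterion (Flammable Liquid), so the adhesive primer is Group H-2.
Total Group H-2: (three 101.67 L containers = 305.01 L) + (three 91.67 L containers = 275.01 L) = 580.02 L.
580.02 L exceeds the ocean vessel limit of 500 L for Group H-2.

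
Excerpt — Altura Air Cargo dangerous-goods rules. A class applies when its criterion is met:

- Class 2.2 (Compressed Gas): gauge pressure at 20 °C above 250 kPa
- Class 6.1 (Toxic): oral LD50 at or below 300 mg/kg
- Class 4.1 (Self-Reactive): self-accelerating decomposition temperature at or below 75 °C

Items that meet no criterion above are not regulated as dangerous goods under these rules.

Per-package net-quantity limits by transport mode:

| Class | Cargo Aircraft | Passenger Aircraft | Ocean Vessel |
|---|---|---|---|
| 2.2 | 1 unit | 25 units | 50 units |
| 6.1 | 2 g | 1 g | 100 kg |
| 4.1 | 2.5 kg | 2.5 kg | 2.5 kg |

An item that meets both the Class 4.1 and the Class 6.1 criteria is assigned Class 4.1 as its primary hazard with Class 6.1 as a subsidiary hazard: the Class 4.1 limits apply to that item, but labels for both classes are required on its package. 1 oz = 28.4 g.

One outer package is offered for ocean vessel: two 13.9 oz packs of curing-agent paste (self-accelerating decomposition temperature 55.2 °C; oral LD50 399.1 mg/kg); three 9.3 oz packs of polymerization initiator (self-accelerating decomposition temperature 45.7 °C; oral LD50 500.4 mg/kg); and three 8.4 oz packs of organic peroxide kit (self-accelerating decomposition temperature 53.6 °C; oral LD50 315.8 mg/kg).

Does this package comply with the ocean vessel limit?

Yes

Curing-agent paste: self-accelerating decomposition temperature 55.2 °C ≤ 75 °C → Class 4.1 (Self-Reactive).
With self-accelerating decomposition temperature 45.7 °C (≤ 75 °C), the polymerization initiator falls in Class 4.1.
The organic peroxide kit has self-accelerating decomposition temperature 53.6 °C, which is ≤ 75 °C, so it is Class 4.1 (Self-Reactive).
Total Class 4.1: (two 13.9 oz packs = 789.52 g) + (three 9.3 oz packs = 792.36 g) + (three 8.4 oz packs = 715.68 g) = 2297.56 g.
2297.56 g ≤ 2.5 kg (ocean vessel limit, Class 4.1) — within limit.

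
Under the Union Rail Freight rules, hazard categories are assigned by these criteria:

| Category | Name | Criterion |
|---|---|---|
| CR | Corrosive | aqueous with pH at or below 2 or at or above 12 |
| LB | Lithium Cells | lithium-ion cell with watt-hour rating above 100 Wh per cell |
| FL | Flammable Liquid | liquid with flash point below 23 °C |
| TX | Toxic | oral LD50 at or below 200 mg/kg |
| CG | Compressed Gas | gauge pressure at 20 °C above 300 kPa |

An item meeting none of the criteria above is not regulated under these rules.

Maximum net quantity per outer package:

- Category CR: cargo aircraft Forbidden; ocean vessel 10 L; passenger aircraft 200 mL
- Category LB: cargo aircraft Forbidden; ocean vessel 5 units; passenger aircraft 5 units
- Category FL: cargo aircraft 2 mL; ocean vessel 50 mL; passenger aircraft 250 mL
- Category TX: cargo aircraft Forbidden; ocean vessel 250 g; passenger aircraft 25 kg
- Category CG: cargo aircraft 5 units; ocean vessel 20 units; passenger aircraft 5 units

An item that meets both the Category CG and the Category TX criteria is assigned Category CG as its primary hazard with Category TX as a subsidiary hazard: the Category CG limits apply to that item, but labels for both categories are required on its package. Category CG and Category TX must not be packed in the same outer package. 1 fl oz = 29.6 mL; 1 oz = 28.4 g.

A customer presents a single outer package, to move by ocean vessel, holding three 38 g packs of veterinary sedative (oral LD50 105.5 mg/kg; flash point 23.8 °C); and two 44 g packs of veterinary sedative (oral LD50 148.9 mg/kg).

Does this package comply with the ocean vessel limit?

Yes

With oral LD50 105.5 mg/kg (≤ 200 mg/kg), the veterinary sedative falls in Category TX.
Oral LD50 148.9 mg/kg meets the Category TX criterion (Toxic), so the veterinary sedative is Category TX.
Category TX net quantity: (three 38 g packs = 114 g) + (two 44 g packs = 88 g) = 202 g.
That is within the Category TX ocean vessel limit of 250 g.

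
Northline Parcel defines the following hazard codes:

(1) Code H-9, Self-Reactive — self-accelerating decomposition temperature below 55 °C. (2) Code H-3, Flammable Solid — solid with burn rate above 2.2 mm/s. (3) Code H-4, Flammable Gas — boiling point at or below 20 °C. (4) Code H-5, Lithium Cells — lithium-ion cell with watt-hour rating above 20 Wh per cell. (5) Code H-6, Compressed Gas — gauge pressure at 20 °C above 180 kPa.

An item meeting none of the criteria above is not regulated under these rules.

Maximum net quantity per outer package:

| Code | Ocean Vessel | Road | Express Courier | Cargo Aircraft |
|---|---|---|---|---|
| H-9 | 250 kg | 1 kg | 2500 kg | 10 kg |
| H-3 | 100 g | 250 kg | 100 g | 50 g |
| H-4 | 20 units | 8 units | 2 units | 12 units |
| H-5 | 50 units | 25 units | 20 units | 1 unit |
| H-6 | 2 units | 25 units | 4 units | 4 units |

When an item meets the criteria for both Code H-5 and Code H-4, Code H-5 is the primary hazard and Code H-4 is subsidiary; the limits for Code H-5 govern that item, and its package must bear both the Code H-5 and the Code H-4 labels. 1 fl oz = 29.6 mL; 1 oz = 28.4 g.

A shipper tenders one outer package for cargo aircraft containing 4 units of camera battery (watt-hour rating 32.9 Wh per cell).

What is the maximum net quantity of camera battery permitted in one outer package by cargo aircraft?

Camera battery: watt-hour rating 32.9 Wh per cell > 20 Wh per cell → Code H-5 (Lithium Cells).
The cargo aircraft limit for Code H-5 is 1 unit.

1 unit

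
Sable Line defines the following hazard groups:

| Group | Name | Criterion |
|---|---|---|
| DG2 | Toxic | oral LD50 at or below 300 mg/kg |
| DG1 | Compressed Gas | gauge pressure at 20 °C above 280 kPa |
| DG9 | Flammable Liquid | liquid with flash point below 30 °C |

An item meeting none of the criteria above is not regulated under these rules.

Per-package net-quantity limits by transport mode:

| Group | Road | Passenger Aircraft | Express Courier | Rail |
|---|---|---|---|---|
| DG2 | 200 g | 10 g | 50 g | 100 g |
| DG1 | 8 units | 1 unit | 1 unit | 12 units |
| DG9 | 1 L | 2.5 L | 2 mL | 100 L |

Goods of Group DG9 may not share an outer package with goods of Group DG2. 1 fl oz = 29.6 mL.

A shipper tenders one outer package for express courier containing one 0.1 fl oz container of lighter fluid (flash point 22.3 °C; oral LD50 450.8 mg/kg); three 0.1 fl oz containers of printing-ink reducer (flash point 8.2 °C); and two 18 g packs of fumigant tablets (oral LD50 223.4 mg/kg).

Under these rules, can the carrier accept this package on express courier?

No

Lighter fluid: flash point 22.3 °C < 30 °C → Group DG9 (Flammable Liquid).
Printing-ink reducer: flash point 8.2 °C < 30 °C → Group DG9 (Flammable Liquid).
Fumigant tablets: oral LD50 223.4 mg/kg ≤ 300 mg/kg → Group DG2 (Toxic).
Group DG9 net quantity: (one 0.1 fl oz container = 2.96 mL) + (three 0.1 fl oz containers = 8.88 mL) = 11.84 mL.
That exceeds the Group DG9 express courier limit of 2 mL.
Group DG2 quantity: two 18 g packs = 36 g.
36 g ≤ 50 g (express courier limit, Group DG2) — within limit.
Group DG9 and Group DG2 may not share an outer package.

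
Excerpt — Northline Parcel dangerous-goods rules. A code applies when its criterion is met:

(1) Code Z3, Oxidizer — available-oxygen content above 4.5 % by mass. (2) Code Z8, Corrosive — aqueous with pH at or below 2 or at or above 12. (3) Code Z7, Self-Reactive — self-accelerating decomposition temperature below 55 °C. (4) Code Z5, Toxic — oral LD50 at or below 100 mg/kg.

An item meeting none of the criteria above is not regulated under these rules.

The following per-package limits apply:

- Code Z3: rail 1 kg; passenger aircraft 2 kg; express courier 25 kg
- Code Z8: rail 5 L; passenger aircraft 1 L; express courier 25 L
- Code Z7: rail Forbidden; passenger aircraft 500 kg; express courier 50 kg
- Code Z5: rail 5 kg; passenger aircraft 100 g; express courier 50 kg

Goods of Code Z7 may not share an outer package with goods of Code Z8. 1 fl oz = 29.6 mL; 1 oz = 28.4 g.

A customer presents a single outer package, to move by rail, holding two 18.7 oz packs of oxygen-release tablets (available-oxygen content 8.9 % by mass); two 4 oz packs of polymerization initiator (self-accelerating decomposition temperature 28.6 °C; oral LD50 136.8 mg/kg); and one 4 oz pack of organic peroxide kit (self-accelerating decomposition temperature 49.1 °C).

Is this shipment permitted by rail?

Available-oxygen content 8.9 % by mass meets the Code Z3 criterion (Oxidizer), so the oxygen-release tablets are Code Z3.
Polymerization initiator: self-accelerating decomposition temperature 28.6 °C < 55 °C → Code Z7 (Self-Reactive).
Self-accelerating decomposition temperature 49.1 °C meets the Code Z7 criterion (Self-Reactive), so the organic peroxide kit is Code Z7.
Total Code Z7: (two 4 oz packs = 227.2 g) + (one 4 oz pack = 113.6 g) = 340.8 g.
By rail, Code Z7 is Forbidden regardless of quantity.
Code Z3 quantity: two 18.7 oz packs = 1062.16 g.
1062.16 g exceeds the rail limit of 1 kg for Code Z3.
The segregation rule (Code Z7 with Code Z8) does not apply to Code Z7 with Code Z3.

No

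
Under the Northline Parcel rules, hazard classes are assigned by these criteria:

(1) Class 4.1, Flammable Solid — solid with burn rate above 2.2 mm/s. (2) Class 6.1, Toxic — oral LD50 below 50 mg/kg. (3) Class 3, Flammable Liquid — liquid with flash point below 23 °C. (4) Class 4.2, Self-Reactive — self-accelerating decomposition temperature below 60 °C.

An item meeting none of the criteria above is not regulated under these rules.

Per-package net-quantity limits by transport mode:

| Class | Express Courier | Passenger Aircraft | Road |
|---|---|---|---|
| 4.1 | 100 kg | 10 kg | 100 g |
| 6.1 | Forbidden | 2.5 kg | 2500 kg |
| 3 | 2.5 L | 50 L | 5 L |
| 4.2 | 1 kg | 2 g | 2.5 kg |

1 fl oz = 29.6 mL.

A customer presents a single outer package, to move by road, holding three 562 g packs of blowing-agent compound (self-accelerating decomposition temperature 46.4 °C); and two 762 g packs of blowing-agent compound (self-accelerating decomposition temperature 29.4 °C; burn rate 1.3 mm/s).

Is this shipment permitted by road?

Self-accelerating decomposition temperature 46.4 °C meets the Class 4.2 criterion (Self-Reactive), so the blowing-agent compound is Class 4.2.
The blowing-agent compound has self-accelerating decomposition temperature 29.4 °C, which is < 60 °C, so it is Class 4.2 (Self-Reactive).
Total Class 4.2: (three 562 g packs = 1.686 kg) + (two 762 g packs = 1.524 kg) = 3.21 kg.
That exceeds the Class 4.2 road limit of 2.5 kg.

No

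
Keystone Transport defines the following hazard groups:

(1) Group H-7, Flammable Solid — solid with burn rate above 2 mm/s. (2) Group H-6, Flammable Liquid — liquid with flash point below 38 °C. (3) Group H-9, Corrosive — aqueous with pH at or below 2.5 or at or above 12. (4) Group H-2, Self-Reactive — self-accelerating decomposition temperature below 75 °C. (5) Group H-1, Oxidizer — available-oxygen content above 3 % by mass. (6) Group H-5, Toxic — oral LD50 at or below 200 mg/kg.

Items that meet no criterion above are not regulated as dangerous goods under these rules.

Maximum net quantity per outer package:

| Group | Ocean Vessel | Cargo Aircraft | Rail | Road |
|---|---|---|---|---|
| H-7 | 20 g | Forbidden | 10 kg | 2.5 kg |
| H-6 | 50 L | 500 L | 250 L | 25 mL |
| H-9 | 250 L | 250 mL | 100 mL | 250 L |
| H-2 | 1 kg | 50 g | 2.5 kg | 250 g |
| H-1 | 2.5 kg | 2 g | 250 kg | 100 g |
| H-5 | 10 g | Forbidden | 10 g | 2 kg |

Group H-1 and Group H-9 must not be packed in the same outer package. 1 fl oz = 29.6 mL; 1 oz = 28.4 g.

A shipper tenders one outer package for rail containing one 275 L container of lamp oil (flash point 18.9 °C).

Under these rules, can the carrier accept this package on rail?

With flash point 18.9 °C (< 38 °C), the lamp oil falls in Group H-6.
Group H-6 quantity: 275 L.
That exceeds the Group H-6 rail limit of 250 L.

No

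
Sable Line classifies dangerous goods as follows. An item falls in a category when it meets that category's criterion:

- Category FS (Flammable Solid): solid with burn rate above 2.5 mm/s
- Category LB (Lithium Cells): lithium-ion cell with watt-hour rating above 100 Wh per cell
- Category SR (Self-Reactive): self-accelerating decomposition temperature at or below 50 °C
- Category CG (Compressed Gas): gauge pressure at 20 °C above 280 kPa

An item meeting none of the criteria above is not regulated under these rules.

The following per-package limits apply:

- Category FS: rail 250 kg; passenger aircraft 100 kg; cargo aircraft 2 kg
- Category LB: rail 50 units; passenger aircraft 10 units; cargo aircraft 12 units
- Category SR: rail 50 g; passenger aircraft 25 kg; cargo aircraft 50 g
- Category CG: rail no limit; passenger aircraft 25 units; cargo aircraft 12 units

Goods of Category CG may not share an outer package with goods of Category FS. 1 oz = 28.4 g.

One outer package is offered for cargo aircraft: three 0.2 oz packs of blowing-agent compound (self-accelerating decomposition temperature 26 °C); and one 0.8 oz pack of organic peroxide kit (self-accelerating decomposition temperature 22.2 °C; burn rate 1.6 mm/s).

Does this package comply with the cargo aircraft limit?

Yes

Self-accelerating decomposition temperature 26 °C meets the Category SR criterion (Self-Reactive), so the blowing-agent compound is Category SR.
The organic peroxide kit has self-accelerating decomposition temperature 22.2 °C, which is ≤ 50 °C, so it is Category SR (Self-Reactive).
Total Category SR: (three 0.2 oz packs = 17.04 g) + (one 0.8 oz pack = 22.72 g) = 39.76 g.
That is within the Category SR cargo aircraft limit of 50 g.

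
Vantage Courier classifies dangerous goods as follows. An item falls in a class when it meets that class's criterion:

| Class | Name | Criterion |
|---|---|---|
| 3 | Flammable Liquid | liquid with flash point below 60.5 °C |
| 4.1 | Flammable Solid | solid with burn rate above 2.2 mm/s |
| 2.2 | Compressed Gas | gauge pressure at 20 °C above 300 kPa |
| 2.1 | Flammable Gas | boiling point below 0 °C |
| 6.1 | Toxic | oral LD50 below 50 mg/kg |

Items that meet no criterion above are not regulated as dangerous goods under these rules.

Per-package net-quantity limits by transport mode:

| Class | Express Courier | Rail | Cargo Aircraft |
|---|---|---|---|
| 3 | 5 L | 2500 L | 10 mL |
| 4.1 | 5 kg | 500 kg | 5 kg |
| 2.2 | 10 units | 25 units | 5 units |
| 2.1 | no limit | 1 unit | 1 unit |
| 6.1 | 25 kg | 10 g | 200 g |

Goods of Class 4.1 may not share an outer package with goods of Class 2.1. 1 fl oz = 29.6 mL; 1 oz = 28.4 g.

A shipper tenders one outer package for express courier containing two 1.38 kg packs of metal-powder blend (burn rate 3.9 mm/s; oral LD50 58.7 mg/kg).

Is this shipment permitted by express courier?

Metal-powder blend: burn rate 3.9 mm/s > 2.2 mm/s → Class 4.1 (Flammable Solid).
Class 4.1 quantity: two 1.38 kg packs = 2.76 kg.
That is within the Class 4.1 express courier limit of 5 kg.

Yes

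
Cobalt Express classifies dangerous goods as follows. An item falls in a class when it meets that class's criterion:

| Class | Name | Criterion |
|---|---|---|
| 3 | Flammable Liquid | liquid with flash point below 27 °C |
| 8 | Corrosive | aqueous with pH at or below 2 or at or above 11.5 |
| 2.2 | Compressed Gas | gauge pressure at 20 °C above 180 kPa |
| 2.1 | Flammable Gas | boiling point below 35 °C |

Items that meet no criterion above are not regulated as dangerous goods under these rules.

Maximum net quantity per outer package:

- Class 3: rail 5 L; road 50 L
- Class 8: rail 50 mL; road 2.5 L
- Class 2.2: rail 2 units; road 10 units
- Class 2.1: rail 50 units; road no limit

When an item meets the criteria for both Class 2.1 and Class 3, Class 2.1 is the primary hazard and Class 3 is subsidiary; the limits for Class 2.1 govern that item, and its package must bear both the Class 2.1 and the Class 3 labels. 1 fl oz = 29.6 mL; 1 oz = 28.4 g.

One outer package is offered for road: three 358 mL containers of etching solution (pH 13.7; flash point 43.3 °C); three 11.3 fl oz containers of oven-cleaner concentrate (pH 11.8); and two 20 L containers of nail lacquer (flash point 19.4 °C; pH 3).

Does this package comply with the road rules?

pH 13.7 meets the Class 8 criterion (Corrosive), so the etching solution is Class 8.
With pH 11.8 (≥ 11.5), the oven-cleaner concentrate falls in Class 8.
The nail lacquer has flash point 19.4 °C, which is < 27 °C, so it is Class 3 (Flammable Liquid).
Class 8 net quantity: (three 358 mL containers = 1.074 L) + (three 11.3 fl oz containers = 1003.44 mL) = 2077.44 mL.
2077.44 mL ≤ 2.5 L (road limit, Class 8) — within limit.
Class 3 quantity: two 20 L containers = 40 L.
40 L is within the road limit of 50 L for Class 3.
Every hazard class is within its road limit and no segregation rule is violated.

Yes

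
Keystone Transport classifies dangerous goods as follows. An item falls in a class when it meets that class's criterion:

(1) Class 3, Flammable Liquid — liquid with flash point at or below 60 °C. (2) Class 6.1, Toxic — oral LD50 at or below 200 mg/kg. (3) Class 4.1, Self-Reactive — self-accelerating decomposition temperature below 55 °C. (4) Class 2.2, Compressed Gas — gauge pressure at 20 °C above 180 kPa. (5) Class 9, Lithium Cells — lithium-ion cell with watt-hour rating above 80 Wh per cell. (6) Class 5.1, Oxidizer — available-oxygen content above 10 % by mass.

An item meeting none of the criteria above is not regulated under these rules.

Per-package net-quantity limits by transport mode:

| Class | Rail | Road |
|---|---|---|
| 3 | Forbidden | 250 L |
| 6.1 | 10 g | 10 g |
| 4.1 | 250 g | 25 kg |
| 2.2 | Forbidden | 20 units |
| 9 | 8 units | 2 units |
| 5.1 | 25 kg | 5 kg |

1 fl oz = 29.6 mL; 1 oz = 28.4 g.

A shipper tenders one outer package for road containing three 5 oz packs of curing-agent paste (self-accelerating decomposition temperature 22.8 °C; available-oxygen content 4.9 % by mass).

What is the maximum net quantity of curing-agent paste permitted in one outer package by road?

Curing-agent paste: self-accelerating decomposition temperature 22.8 °C < 55 °C → Class 4.1 (Self-Reactive).
The road limit for Class 4.1 is 25 kg.

25 kg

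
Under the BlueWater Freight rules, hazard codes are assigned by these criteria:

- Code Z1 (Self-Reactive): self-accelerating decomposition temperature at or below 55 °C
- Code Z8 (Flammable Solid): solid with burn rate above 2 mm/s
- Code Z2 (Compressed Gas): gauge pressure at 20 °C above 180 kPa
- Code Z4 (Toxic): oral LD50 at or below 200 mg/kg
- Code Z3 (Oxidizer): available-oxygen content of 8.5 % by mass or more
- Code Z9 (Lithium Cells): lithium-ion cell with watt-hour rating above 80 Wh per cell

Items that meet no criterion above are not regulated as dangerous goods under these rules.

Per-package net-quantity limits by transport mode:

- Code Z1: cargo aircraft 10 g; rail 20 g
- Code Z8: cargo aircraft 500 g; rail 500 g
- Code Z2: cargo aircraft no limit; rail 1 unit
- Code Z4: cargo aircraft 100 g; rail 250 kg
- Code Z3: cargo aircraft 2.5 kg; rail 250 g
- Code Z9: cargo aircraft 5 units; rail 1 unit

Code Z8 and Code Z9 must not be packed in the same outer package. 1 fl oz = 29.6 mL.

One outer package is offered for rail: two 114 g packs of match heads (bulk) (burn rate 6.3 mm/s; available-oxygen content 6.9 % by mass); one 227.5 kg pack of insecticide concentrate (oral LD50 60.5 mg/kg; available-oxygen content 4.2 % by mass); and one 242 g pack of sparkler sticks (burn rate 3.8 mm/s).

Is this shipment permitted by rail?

Yes

With burn rate 6.3 mm/s (> 2 mm/s), the match heads (bulk) fall in Code Z8.
With oral LD50 60.5 mg/kg (≤ 200 mg/kg), the insecticide concentrate falls in Code Z4.
Burn rate 3.8 mm/s meets the Code Z8 criterion (Flammable Solid), so the sparkler sticks are Code Z8.
Code Z8 net quantity: (two 114 g packs = 228 g) + 242 g = 470 g.
That is within the Code Z8 rail limit of 500 g.
Code Z4 quantity: 227.5 kg.
227.5 kg is within the rail limit of 250 kg for Code Z4.
The segregation rule (Code Z8 with Code Z9) does not apply to Code Z8 with Code Z4.
Every hazard code is within its rail limit and no segregation rule is violated.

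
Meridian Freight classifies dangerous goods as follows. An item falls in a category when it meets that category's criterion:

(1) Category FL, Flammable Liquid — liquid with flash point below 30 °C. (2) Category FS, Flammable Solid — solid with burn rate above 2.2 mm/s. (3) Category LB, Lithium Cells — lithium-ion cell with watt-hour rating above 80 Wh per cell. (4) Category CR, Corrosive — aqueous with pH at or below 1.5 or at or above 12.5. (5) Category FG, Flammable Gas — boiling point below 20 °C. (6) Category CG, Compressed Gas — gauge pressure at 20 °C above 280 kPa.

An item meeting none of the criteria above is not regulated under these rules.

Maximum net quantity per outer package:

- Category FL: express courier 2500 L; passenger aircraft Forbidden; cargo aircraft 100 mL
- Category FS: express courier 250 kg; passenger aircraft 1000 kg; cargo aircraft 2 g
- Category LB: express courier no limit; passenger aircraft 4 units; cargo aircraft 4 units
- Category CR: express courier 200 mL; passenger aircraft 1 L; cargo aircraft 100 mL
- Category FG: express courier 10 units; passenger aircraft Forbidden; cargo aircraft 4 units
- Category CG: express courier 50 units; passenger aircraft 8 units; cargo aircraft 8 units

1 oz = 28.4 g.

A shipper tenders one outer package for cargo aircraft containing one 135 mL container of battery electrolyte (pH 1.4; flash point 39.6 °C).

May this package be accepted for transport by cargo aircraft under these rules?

The battery electrolyte has pH 1.4, which is ≤ 1.5, so it is Category CR (Corrosive).
Category CR quantity: 135 mL.
135 mL exceeds the cargo aircraft limit of 100 mL for Category CR.

No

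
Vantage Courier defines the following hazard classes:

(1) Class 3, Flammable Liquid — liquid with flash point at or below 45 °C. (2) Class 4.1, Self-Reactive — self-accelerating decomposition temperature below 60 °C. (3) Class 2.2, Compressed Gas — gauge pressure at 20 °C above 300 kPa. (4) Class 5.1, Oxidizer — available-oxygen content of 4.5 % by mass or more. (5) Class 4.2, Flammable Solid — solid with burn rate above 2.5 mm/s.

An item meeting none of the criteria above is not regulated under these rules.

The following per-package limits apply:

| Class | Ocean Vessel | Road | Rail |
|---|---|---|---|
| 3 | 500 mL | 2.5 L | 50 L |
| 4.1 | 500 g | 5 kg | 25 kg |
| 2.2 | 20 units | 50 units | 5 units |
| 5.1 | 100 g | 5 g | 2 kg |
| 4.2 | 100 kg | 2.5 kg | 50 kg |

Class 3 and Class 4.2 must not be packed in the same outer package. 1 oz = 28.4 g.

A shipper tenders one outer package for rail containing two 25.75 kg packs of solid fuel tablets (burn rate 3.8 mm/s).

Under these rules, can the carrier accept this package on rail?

No

The solid fuel tablets have burn rate 3.8 mm/s, which is > 2.5 mm/s, so they are Class 4.2 (Flammable Solid).
Class 4.2 quantity: two 25.75 kg packs = 51.5 kg.
51.5 kg > 50 kg (rail limit, Class 4.2) — over the limit.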